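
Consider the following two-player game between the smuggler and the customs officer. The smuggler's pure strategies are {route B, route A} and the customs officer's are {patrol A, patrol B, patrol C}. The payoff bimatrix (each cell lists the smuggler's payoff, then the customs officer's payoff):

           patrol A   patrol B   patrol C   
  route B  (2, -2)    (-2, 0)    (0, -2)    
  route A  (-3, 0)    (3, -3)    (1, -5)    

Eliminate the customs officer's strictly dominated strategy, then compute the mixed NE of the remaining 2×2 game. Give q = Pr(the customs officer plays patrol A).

q = 1/2

The customs officer's strategy patrol C is strictly dominated by patrol B: 0 > -2 and -3 > -5. Eliminate patrol C.
Set the smuggler's expected payoff from route B equal to that from route A:
  the smuggler's expected payoff from route B: q·2 + (1−q)·(-2) = 4q - 2
  the smuggler's expected payoff from route A: q·(-3) + (1−q)·3 = -6q + 3
  4q - 2 = -6q + 3  ⇒  10q = 5  ⇒  q = 1/2.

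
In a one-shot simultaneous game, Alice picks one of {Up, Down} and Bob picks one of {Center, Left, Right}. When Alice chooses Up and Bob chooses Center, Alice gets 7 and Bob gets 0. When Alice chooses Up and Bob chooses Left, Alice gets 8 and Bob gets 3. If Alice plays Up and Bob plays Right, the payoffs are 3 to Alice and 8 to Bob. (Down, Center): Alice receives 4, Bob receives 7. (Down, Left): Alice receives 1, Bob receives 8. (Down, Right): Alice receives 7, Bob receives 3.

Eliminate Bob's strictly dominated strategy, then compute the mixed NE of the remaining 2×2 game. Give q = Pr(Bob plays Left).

Bob's strategy Center is strictly dominated by Left: 3 > 0 and 8 > 7. Eliminate Center.
Set Alice's expected payoff from Up equal to that from Down:
  Alice's payoff from Up: q·8 + (1−q)·3 = 5q + 3
  Alice's payoff from Down: q·1 + (1−q)·7 = -6q + 7
  5q + 3 = -6q + 7  ⇒  11q = 4  ⇒  q = 4/11.

q = 4/11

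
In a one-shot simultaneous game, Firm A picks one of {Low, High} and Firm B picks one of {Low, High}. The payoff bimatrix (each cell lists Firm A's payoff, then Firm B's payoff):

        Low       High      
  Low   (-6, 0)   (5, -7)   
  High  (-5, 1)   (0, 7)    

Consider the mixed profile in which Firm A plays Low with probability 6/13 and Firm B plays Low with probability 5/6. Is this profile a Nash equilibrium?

Yes

Check Firm B's indifference given Firm A's mix p = 6/13:
  payoff from Low = 7/13; payoff from High = 7/13 — equal.
Check Firm A's indifference given Firm B's mix q = 5/6:
  payoff from Low = -25/6; payoff from High = -25/6 — equal.
Both players are indifferent, so neither can profitably deviate.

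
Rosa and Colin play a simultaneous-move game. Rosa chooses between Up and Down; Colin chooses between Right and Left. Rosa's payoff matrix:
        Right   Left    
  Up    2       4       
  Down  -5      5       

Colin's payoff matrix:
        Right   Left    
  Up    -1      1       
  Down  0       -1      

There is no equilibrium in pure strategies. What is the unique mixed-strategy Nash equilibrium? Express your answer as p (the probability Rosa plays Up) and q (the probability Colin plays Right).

For Colin to be willing to mix, Colin must be indifferent between Right and Left, which pins down Rosa's mix.
  Colin's payoff from Right: p·(-1) + (1−p)·0 = -p
  Colin's payoff from Left: p·1 + (1−p)·(-1) = 2p - 1
  -p = 2p - 1  ⇒  -3p = -1  ⇒  p = 1/3.
For Rosa to be willing to mix, Rosa must be indifferent between Up and Down, which pins down Colin's mix.
  Rosa's expected payoff from Up: q·2 + (1−q)·4 = -2q + 4
  Rosa's expected payoff from Down: q·(-5) + (1−q)·5 = -10q + 5
  -2q + 4 = -10q + 5  ⇒  8q = 1  ⇒  q = 1/8.

p = 1/3, q = 1/8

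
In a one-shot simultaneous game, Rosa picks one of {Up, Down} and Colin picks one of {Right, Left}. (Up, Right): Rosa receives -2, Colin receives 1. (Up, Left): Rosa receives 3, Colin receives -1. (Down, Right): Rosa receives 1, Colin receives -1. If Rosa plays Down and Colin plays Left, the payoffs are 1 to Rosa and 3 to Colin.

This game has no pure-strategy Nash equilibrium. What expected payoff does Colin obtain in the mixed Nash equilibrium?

For Colin to be willing to mix, Colin must be indifferent between Right and Left, which pins down Rosa's mix.
  Colin's expected payoff from Right: p·1 + (1−p)·(-1) = 2p - 1
  Colin's expected payoff from Left: p·(-1) + (1−p)·3 = -4p + 3
  2p - 1 = -4p + 3  ⇒  6p = 4  ⇒  p = 2/3.
At equilibrium Colin is indifferent across columns, so Colin's payoff equals the payoff from Right: (2/3)·1 + (1/3)·(-1) = 1/3.

1/3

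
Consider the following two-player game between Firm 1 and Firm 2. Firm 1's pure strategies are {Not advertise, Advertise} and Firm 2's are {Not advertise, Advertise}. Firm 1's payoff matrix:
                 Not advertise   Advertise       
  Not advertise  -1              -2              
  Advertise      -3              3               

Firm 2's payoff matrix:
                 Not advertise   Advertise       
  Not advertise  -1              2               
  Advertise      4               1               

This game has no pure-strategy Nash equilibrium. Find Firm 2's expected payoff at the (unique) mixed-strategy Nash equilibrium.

3/2

For Firm 2 to be willing to mix, Firm 2 must be indifferent between Not advertise and Advertise, which pins down Firm 1's mix.
  Firm 2's expected payoff from Not advertise: p·(-1) + (1−p)·4 = -5p + 4
  Firm 2's expected payoff from Advertise: p·2 + (1−p)·1 = p + 1
  -5p + 4 = p + 1  ⇒  -6p = -3  ⇒  p = 1/2.
At equilibrium Firm 2 is indifferent across columns, so Firm 2's payoff equals the payoff from Not advertise: (1/2)·(-1) + (1/2)·4 = 3/2.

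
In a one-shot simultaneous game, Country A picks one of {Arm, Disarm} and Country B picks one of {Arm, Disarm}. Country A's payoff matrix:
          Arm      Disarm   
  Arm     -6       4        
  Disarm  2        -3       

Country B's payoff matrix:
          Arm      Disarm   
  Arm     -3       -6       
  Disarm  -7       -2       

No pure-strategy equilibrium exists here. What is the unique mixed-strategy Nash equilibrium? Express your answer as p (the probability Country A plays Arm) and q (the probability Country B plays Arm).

In a mixed equilibrium Country B is indifferent between Arm and Disarm; this condition fixes p.
  Country B's expected payoff from Arm: p·(-3) + (1−p)·(-7) = 4p - 7
  Country B's expected payoff from Disarm: p·(-6) + (1−p)·(-2) = -4p - 2
  4p - 7 = -4p - 2  ⇒  8p = 5  ⇒  p = 5/8.
In a mixed equilibrium Country A is indifferent between Arm and Disarm; this condition fixes q.
  Country A's payoff from Arm: q·(-6) + (1−q)·4 = -10q + 4
  Country A's payoff from Disarm: q·2 + (1−q)·(-3) = 5q - 3
  -10q + 4 = 5q - 3  ⇒  -15q = -7  ⇒  q = 7/15.

p = 5/8, q = 7/15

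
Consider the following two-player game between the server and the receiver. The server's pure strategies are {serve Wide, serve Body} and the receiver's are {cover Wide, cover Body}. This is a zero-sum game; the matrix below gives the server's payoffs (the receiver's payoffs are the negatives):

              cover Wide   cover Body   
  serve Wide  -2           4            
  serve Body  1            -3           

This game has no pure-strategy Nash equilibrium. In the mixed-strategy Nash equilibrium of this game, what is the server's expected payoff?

Set the server's expected payoff from serve Wide equal to that from serve Body:
  the server's payoff from serve Wide: q·(-2) + (1−q)·4 = -6q + 4
  the server's payoff from serve Body: q·1 + (1−q)·(-3) = 4q - 3
  -6q + 4 = 4q - 3  ⇒  -10q = -7  ⇒  q = 7/10.
At equilibrium the server is indifferent across rows, so the server's payoff equals the payoff from serve Wide: (7/10)·(-2) + (3/10)·4 = -1/5.

-1/5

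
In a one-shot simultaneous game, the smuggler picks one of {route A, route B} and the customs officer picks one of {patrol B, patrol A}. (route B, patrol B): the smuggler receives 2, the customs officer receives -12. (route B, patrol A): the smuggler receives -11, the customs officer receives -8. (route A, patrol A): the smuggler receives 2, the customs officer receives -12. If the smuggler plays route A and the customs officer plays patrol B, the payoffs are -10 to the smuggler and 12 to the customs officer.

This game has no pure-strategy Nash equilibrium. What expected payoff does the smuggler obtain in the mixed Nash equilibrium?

-106/25

In a mixed equilibrium the smuggler is indifferent between route A and route B; this condition fixes q.
  the smuggler's payoff to route A: q·(-10) + (1−q)·2 = -12q + 2
  the smuggler's payoff to route B: q·2 + (1−q)·(-11) = 13q - 11
  -12q + 2 = 13q - 11  ⇒  -25q = -13  ⇒  q = 13/25.
At equilibrium the smuggler is indifferent across rows, so the smuggler's payoff equals the payoff from route A: (13/25)·(-10) + (12/25)·2 = -106/25.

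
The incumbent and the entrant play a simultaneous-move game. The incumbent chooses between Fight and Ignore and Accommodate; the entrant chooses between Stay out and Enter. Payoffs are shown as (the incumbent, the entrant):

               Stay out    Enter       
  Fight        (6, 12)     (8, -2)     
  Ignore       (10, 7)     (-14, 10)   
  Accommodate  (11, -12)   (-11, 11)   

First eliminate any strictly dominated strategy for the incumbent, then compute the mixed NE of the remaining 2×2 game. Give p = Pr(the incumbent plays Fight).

The incumbent's strategy Ignore is strictly dominated by Accommodate: 11 > 10 and -11 > -14. Eliminate Ignore.
The incumbent's mix must leave the entrant indifferent between Stay out and Enter.
  the entrant's payoff from Stay out: p·12 + (1−p)·(-12) = 24p - 12
  the entrant's payoff from Enter: p·(-2) + (1−p)·11 = -13p + 11
  24p - 12 = -13p + 11  ⇒  37p = 23  ⇒  p = 23/37.

p = 23/37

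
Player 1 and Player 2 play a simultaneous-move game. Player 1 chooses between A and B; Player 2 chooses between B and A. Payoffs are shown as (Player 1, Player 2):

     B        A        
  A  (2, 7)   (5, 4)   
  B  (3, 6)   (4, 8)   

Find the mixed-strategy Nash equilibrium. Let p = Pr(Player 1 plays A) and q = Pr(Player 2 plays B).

In a mixed equilibrium Player 2 is indifferent between B and A; this condition fixes p.
  Player 2's payoff to B: p·7 + (1−p)·6 = p + 6
  Player 2's payoff to A: p·4 + (1−p)·8 = -4p + 8
  p + 6 = -4p + 8  ⇒  5p = 2  ⇒  p = 2/5.
In a mixed equilibrium Player 1 is indifferent between A and B; this condition fixes q.
  Player 1's expected payoff from A: q·2 + (1−q)·5 = -3q + 5
  Player 1's expected payoff from B: q·3 + (1−q)·4 = -q + 4
  -3q + 5 = -q + 4  ⇒  -2q = -1  ⇒  q = 1/2.

p = 2/5, q = 1/2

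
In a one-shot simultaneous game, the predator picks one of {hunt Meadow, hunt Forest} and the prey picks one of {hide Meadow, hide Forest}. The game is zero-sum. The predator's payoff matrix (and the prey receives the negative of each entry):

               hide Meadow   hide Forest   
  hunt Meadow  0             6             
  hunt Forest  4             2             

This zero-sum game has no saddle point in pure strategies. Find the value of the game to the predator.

For the predator to be willing to mix, the predator must be indifferent between hunt Meadow and hunt Forest, which pins down the prey's mix.
  the predator's payoff from hunt Meadow: q·0 + (1−q)·6 = -6q + 6
  the predator's payoff from hunt Forest: q·4 + (1−q)·2 = 2q + 2
  -6q + 6 = 2q + 2  ⇒  -8q = -4  ⇒  q = 1/2.
The value is the predator's expected payoff against this mix (using hunt Meadow): (1/2)·0 + (1/2)·6 = 3.

v = 3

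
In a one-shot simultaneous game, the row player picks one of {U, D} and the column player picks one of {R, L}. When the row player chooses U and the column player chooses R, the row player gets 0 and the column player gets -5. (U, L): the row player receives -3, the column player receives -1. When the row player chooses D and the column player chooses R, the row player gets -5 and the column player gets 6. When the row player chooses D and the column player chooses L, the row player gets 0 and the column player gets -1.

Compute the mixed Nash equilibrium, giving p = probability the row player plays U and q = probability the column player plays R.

Set the column player's expected payoff from R equal to that from L:
  the column player's payoff to R: p·(-5) + (1−p)·6 = -11p + 6
  the column player's payoff to L: p·(-1) + (1−p)·(-1) = -1
  -11p + 6 = -1  ⇒  -11p = -7  ⇒  p = 7/11.
In a mixed equilibrium the row player is indifferent between U and D; this condition fixes q.
  the row player's expected payoff from U: q·0 + (1−q)·(-3) = 3q - 3
  the row player's expected payoff from D: q·(-5) + (1−q)·0 = -5q
  3q - 3 = -5q  ⇒  8q = 3  ⇒  q = 3/8.

p = 7/11, q = 3/8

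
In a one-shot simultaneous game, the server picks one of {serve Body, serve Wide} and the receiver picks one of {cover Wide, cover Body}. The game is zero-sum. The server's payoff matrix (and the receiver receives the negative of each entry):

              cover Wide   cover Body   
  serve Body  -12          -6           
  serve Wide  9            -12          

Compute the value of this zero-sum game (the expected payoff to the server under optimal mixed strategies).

v = -22/3

The receiver's mix must leave the server indifferent between serve Body and serve Wide.
  the server's payoff to serve Body: q·(-12) + (1−q)·(-6) = -6q - 6
  the server's payoff to serve Wide: q·9 + (1−q)·(-12) = 21q - 12
  -6q - 6 = 21q - 12  ⇒  -27q = -6  ⇒  q = 2/9.
The value is the server's expected payoff against this mix (using serve Body): (2/9)·(-12) + (7/9)·(-6) = -22/3.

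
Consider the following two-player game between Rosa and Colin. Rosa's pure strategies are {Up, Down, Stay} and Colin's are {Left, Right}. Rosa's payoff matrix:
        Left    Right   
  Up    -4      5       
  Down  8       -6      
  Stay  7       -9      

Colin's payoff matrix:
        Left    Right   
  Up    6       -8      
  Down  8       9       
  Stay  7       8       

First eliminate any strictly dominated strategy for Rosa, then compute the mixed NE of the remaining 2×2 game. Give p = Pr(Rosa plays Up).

Rosa's strategy Stay is strictly dominated by Down: 8 > 7 and -6 > -9. Eliminate Stay.
For Colin to be willing to mix, Colin must be indifferent between Left and Right, which pins down Rosa's mix.
  Colin's expected payoff from Left: p·6 + (1−p)·8 = -2p + 8
  Colin's expected payoff from Right: p·(-8) + (1−p)·9 = -17p + 9
  -2p + 8 = -17p + 9  ⇒  15p = 1  ⇒  p = 1/15.

p = 1/15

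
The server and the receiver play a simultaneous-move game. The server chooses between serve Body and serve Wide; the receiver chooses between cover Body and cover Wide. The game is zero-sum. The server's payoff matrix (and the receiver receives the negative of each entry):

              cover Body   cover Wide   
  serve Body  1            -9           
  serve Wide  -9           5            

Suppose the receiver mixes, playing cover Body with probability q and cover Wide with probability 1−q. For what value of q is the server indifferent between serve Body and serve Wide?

For the server to be willing to mix, the server must be indifferent between serve Body and serve Wide, which pins down the receiver's mix.
  the server's payoff to serve Body: q·1 + (1−q)·(-9) = 10q - 9
  the server's payoff to serve Wide: q·(-9) + (1−q)·5 = -14q + 5
  10q - 9 = -14q + 5  ⇒  24q = 14  ⇒  q = 7/12.

q = 7/12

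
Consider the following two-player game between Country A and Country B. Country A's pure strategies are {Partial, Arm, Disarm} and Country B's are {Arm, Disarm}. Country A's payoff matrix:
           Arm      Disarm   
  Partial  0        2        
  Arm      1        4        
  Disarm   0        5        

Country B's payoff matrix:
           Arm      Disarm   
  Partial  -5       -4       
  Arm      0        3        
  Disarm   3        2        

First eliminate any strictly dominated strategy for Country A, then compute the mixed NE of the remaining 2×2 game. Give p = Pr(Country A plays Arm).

p = 1/4

Country A's strategy Partial is strictly dominated by Arm: 1 > 0 and 4 > 2. Eliminate Partial.
Country B's indifference between Arm and Disarm determines Country A's mixing probability p:
  Country B's payoff from Arm: p·0 + (1−p)·3 = -3p + 3
  Country B's payoff from Disarm: p·3 + (1−p)·2 = p + 2
  -3p + 3 = p + 2  ⇒  -4p = -1  ⇒  p = 1/4.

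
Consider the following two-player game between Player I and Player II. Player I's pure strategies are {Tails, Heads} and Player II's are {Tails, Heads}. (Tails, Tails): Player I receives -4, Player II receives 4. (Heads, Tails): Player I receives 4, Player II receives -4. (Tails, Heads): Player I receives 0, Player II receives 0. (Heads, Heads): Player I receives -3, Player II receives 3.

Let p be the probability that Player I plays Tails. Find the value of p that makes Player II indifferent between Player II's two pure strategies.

p = 7/11

Set Player II's expected payoff from Tails equal to that from Heads:
  Player II's payoff from Tails: p·4 + (1−p)·(-4) = 8p - 4
  Player II's payoff from Heads: p·0 + (1−p)·3 = -3p + 3
  8p - 4 = -3p + 3  ⇒  11p = 7  ⇒  p = 7/11.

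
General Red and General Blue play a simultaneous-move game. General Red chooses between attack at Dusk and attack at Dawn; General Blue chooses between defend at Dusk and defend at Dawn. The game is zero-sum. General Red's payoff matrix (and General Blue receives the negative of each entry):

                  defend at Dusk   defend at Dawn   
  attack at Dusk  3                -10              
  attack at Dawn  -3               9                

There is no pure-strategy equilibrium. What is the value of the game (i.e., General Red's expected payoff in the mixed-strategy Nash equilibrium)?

v = -3/25

In a mixed equilibrium General Red is indifferent between attack at Dusk and attack at Dawn; this condition fixes q.
  General Red's payoff from attack at Dusk: q·3 + (1−q)·(-10) = 13q - 10
  General Red's payoff from attack at Dawn: q·(-3) + (1−q)·9 = -12q + 9
  13q - 10 = -12q + 9  ⇒  25q = 19  ⇒  q = 19/25.
The value is General Red's expected payoff against this mix (using attack at Dusk): (19/25)·3 + (6/25)·(-10) = -3/25.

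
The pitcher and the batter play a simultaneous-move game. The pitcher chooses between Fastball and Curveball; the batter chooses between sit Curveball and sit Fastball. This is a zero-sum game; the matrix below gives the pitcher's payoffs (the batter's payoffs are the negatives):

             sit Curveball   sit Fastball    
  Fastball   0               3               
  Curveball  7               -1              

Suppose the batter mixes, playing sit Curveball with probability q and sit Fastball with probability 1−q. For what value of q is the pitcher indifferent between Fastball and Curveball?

q = 4/11

For the pitcher to be willing to mix, the pitcher must be indifferent between Fastball and Curveball, which pins down the batter's mix.
  the pitcher's payoff from Fastball: q·0 + (1−q)·3 = -3q + 3
  the pitcher's payoff from Curveball: q·7 + (1−q)·(-1) = 8q - 1
  -3q + 3 = 8q - 1  ⇒  -11q = -4  ⇒  q = 4/11.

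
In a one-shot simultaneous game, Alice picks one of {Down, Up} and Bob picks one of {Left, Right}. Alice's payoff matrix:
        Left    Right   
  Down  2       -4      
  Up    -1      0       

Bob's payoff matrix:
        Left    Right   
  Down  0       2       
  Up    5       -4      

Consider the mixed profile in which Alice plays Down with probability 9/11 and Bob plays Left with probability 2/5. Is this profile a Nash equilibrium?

Given Bob's mix q = 2/5, Alice's payoff from Down is -8/5 but from Up is -2/5. Alice strictly prefers Up, so Alice would not mix.
So the proposed profile is not a Nash equilibrium.

No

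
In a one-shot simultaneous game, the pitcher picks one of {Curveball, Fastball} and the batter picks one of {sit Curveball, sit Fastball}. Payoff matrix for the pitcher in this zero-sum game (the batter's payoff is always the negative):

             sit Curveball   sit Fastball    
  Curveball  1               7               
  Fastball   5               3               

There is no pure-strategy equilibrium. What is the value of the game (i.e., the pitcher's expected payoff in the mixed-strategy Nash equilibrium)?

The batter's mix must leave the pitcher indifferent between Curveball and Fastball.
  the pitcher's expected payoff from Curveball: q·1 + (1−q)·7 = -6q + 7
  the pitcher's expected payoff from Fastball: q·5 + (1−q)·3 = 2q + 3
  -6q + 7 = 2q + 3  ⇒  -8q = -4  ⇒  q = 1/2.
The value is the pitcher's expected payoff against this mix (using Curveball): (1/2)·1 + (1/2)·7 = 4.

v = 4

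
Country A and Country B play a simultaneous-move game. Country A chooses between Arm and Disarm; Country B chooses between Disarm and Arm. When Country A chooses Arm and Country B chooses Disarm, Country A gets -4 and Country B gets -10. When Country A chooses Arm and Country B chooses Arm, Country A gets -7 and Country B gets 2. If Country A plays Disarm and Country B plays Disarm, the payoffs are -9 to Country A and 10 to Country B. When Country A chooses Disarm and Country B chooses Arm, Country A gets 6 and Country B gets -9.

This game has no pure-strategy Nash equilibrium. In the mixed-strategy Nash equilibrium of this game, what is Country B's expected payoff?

-70/31

In a mixed equilibrium Country B is indifferent between Disarm and Arm; this condition fixes p.
  Country B's expected payoff from Disarm: p·(-10) + (1−p)·10 = -20p + 10
  Country B's expected payoff from Arm: p·2 + (1−p)·(-9) = 11p - 9
  -20p + 10 = 11p - 9  ⇒  -31p = -19  ⇒  p = 19/31.
At equilibrium Country B is indifferent across columns, so Country B's payoff equals the payoff from Disarm: (19/31)·(-10) + (12/31)·10 = -70/31.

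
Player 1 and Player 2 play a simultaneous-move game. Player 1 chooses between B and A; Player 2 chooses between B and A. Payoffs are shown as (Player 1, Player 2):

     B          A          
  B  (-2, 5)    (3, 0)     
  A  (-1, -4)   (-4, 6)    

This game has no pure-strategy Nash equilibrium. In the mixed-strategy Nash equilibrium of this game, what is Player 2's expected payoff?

2

For Player 2 to be willing to mix, Player 2 must be indifferent between B and A, which pins down Player 1's mix.
  Player 2's expected payoff from B: p·5 + (1−p)·(-4) = 9p - 4
  Player 2's expected payoff from A: p·0 + (1−p)·6 = -6p + 6
  9p - 4 = -6p + 6  ⇒  15p = 10  ⇒  p = 2/3.
At equilibrium Player 2 is indifferent across columns, so Player 2's payoff equals the payoff from B: (2/3)·5 + (1/3)·(-4) = 2.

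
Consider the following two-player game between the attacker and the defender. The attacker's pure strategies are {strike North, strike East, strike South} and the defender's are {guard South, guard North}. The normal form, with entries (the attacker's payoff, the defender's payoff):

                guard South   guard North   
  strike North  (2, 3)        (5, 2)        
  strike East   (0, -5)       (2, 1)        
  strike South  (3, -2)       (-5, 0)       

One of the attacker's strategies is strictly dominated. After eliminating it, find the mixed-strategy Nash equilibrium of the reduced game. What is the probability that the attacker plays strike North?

The attacker's strategy strike East is strictly dominated by strike North: 2 > 0 and 5 > 2. Eliminate strike East.
For the defender to be willing to mix, the defender must be indifferent between guard South and guard North, which pins down the attacker's mix.
  the defender's expected payoff from guard South: p·3 + (1−p)·(-2) = 5p - 2
  the defender's expected payoff from guard North: p·2 + (1−p)·0 = 2p
  5p - 2 = 2p  ⇒  3p = 2  ⇒  p = 2/3.

p = 2/3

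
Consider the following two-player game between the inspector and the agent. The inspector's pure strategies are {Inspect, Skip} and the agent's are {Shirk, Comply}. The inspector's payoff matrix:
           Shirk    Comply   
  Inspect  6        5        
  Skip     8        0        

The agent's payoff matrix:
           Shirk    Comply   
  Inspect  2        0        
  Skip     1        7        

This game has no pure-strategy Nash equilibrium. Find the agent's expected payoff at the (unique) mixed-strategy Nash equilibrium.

7/4

The inspector's mix must leave the agent indifferent between Shirk and Comply.
  the agent's payoff to Shirk: p·2 + (1−p)·1 = p + 1
  the agent's payoff to Comply: p·0 + (1−p)·7 = -7p + 7
  p + 1 = -7p + 7  ⇒  8p = 6  ⇒  p = 3/4.
At equilibrium the agent is indifferent across columns, so the agent's payoff equals the payoff from Shirk: (3/4)·2 + (1/4)·1 = 7/4.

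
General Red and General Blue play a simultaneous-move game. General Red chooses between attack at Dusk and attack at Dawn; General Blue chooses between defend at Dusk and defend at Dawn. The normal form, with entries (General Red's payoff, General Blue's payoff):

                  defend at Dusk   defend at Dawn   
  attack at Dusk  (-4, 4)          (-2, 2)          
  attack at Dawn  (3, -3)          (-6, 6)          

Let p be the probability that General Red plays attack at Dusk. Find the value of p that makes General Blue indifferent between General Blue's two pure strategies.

General Red's mix must leave General Blue indifferent between defend at Dusk and defend at Dawn.
  General Blue's payoff to defend at Dusk: p·4 + (1−p)·(-3) = 7p - 3
  General Blue's payoff to defend at Dawn: p·2 + (1−p)·6 = -4p + 6
  7p - 3 = -4p + 6  ⇒  11p = 9  ⇒  p = 9/11.

p = 9/11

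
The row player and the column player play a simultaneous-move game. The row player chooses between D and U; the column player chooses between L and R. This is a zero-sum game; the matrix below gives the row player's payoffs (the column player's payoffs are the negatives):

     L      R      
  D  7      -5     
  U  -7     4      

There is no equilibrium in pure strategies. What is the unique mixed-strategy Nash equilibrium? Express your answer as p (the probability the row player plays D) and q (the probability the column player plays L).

p = 11/23, q = 9/23

Set the column player's expected payoff from L equal to that from R:
  the column player's payoff from L: p·(-7) + (1−p)·7 = -14p + 7
  the column player's payoff from R: p·5 + (1−p)·(-4) = 9p - 4
  -14p + 7 = 9p - 4  ⇒  -23p = -11  ⇒  p = 11/23.
The column player's mix must leave the row player indifferent between D and U.
  the row player's payoff to D: q·7 + (1−q)·(-5) = 12q - 5
  the row player's payoff to U: q·(-7) + (1−q)·4 = -11q + 4
  12q - 5 = -11q + 4  ⇒  23q = 9  ⇒  q = 9/23.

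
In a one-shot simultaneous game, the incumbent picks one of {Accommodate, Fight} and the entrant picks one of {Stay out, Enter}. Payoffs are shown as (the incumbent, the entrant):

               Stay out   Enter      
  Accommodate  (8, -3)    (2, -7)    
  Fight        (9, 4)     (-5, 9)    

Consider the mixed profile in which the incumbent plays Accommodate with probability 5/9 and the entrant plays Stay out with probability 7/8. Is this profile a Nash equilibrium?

Check the entrant's indifference given the incumbent's mix p = 5/9:
  payoff from Stay out = 1/9; payoff from Enter = 1/9 — equal.
Check the incumbent's indifference given the entrant's mix q = 7/8:
  payoff from Accommodate = 29/4; payoff from Fight = 29/4 — equal.
Both players are indifferent, so neither can profitably deviate.

Yes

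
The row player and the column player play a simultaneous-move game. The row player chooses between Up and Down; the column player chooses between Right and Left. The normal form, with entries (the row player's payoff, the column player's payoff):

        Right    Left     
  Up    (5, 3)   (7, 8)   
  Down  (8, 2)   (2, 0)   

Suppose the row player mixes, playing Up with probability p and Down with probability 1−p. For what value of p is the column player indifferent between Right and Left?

p = 2/7

For the column player to be willing to mix, the column player must be indifferent between Right and Left, which pins down the row player's mix.
  the column player's payoff from Right: p·3 + (1−p)·2 = p + 2
  the column player's payoff from Left: p·8 + (1−p)·0 = 8p
  p + 2 = 8p  ⇒  -7p = -2  ⇒  p = 2/7.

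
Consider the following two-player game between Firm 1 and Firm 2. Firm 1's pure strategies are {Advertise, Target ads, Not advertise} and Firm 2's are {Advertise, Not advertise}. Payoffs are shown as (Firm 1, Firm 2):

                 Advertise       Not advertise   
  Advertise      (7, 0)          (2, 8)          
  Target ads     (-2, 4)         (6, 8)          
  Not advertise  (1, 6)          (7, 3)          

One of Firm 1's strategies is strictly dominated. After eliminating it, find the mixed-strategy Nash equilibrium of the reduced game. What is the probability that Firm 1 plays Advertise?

Firm 1's strategy Target ads is strictly dominated by Not advertise: 1 > -2 and 7 > 6. Eliminate Target ads.
Set Firm 2's expected payoff from Advertise equal to that from Not advertise:
  Firm 2's payoff from Advertise: p·0 + (1−p)·6 = -6p + 6
  Firm 2's payoff from Not advertise: p·8 + (1−p)·3 = 5p + 3
  -6p + 6 = 5p + 3  ⇒  -11p = -3  ⇒  p = 3/11.

p = 3/11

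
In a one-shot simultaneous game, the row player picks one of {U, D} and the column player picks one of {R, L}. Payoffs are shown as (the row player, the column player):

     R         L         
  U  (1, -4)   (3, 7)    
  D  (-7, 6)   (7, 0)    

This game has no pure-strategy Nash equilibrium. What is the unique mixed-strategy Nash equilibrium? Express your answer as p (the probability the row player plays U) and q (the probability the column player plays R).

The column player's indifference between R and L determines the row player's mixing probability p:
  the column player's payoff to R: p·(-4) + (1−p)·6 = -10p + 6
  the column player's payoff to L: p·7 + (1−p)·0 = 7p
  -10p + 6 = 7p  ⇒  -17p = -6  ⇒  p = 6/17.
For the row player to be willing to mix, the row player must be indifferent between U and D, which pins down the column player's mix.
  the row player's expected payoff from U: q·1 + (1−q)·3 = -2q + 3
  the row player's expected payoff from D: q·(-7) + (1−q)·7 = -14q + 7
  -2q + 3 = -14q + 7  ⇒  12q = 4  ⇒  q = 1/3.

p = 6/17, q = 1/3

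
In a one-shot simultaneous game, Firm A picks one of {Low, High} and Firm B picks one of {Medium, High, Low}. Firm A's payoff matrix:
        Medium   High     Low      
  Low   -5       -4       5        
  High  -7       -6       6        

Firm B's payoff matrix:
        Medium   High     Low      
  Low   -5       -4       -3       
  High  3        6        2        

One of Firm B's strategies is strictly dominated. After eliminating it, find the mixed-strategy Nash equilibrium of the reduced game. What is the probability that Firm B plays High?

Firm B's strategy Medium is strictly dominated by High: -4 > -5 and 6 > 3. Eliminate Medium.
In a mixed equilibrium Firm A is indifferent between Low and High; this condition fixes q.
  Firm A's payoff to Low: q·(-4) + (1−q)·5 = -9q + 5
  Firm A's payoff to High: q·(-6) + (1−q)·6 = -12q + 6
  -9q + 5 = -12q + 6  ⇒  3q = 1  ⇒  q = 1/3.

q = 1/3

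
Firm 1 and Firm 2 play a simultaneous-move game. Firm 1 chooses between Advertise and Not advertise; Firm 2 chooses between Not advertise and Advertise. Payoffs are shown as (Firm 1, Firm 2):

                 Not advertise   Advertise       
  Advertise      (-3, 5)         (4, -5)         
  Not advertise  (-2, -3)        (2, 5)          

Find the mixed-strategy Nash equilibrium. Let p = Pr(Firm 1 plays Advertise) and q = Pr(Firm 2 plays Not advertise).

p = 4/9, q = 2/3

For Firm 2 to be willing to mix, Firm 2 must be indifferent between Not advertise and Advertise, which pins down Firm 1's mix.
  Firm 2's payoff to Not advertise: p·5 + (1−p)·(-3) = 8p - 3
  Firm 2's payoff to Advertise: p·(-5) + (1−p)·5 = -10p + 5
  8p - 3 = -10p + 5  ⇒  18p = 8  ⇒  p = 4/9.
Firm 1's indifference between Advertise and Not advertise determines Firm 2's mixing probability q:
  Firm 1's payoff to Advertise: q·(-3) + (1−q)·4 = -7q + 4
  Firm 1's payoff to Not advertise: q·(-2) + (1−q)·2 = -4q + 2
  -7q + 4 = -4q + 2  ⇒  -3q = -2  ⇒  q = 2/3.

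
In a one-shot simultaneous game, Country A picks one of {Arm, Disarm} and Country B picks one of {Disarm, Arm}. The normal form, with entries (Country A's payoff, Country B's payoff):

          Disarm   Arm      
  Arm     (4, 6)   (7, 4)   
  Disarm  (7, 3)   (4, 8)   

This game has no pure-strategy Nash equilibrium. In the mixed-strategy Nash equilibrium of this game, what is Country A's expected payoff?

11/2

In a mixed equilibrium Country A is indifferent between Arm and Disarm; this condition fixes q.
  Country A's expected payoff from Arm: q·4 + (1−q)·7 = -3q + 7
  Country A's expected payoff from Disarm: q·7 + (1−q)·4 = 3q + 4
  -3q + 7 = 3q + 4  ⇒  -6q = -3  ⇒  q = 1/2.
At equilibrium Country A is indifferent across rows, so Country A's payoff equals the payoff from Arm: (1/2)·4 + (1/2)·7 = 11/2.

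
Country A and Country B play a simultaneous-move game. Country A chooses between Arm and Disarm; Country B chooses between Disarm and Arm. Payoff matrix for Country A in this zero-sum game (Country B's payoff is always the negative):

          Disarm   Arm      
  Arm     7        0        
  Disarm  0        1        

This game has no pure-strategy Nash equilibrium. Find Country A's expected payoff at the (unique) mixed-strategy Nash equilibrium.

Country B's mix must leave Country A indifferent between Arm and Disarm.
  Country A's payoff to Arm: q·7 + (1−q)·0 = 7q
  Country A's payoff to Disarm: q·0 + (1−q)·1 = -q + 1
  7q = -q + 1  ⇒  8q = 1  ⇒  q = 1/8.
At equilibrium Country A is indifferent across rows, so Country A's payoff equals the payoff from Arm: (1/8)·7 + (7/8)·0 = 7/8.

7/8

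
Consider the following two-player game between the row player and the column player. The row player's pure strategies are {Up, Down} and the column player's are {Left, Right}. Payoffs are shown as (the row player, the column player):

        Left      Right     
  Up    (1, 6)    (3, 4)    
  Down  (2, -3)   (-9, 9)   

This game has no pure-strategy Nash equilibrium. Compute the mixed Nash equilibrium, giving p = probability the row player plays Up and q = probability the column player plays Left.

The column player's indifference between Left and Right determines the row player's mixing probability p:
  the column player's payoff to Left: p·6 + (1−p)·(-3) = 9p - 3
  the column player's payoff to Right: p·4 + (1−p)·9 = -5p + 9
  9p - 3 = -5p + 9  ⇒  14p = 12  ⇒  p = 6/7.
The column player's mix must leave the row player indifferent between Up and Down.
  the row player's expected payoff from Up: q·1 + (1−q)·3 = -2q + 3
  the row player's expected payoff from Down: q·2 + (1−q)·(-9) = 11q - 9
  -2q + 3 = 11q - 9  ⇒  -13q = -12  ⇒  q = 12/13.

p = 6/7, q = 12/13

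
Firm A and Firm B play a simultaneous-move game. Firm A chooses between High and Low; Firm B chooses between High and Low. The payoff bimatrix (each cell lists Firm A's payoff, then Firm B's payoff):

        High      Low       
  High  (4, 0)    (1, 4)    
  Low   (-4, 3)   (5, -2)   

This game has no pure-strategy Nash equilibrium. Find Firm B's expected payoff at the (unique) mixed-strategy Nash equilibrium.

In a mixed equilibrium Firm B is indifferent between High and Low; this condition fixes p.
  Firm B's expected payoff from High: p·0 + (1−p)·3 = -3p + 3
  Firm B's expected payoff from Low: p·4 + (1−p)·(-2) = 6p - 2
  -3p + 3 = 6p - 2  ⇒  -9p = -5  ⇒  p = 5/9.
At equilibrium Firm B is indifferent across columns, so Firm B's payoff equals the payoff from High: (5/9)·0 + (4/9)·3 = 4/3.

4/3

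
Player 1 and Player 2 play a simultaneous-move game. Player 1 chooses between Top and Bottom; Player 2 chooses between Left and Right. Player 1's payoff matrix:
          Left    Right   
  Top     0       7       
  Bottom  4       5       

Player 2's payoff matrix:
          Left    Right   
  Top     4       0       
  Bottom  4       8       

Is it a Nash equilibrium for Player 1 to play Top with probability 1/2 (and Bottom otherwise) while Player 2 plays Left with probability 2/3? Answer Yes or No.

Given Player 2's mix q = 2/3, Player 1's payoff from Top is 7/3 but from Bottom is 13/3. Player 1 strictly prefers Bottom, so Player 1 would not mix.
So the proposed profile is not a Nash equilibrium.

No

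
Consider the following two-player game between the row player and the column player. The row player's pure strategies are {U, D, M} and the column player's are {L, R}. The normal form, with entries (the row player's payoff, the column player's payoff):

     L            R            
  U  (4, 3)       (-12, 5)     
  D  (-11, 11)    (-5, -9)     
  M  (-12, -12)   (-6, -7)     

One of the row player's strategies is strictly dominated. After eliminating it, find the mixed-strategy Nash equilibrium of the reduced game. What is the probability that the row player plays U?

The row player's strategy M is strictly dominated by D: -11 > -12 and -5 > -6. Eliminate M.
For the column player to be willing to mix, the column player must be indifferent between L and R, which pins down the row player's mix.
  the column player's expected payoff from L: p·3 + (1−p)·11 = -8p + 11
  the column player's expected payoff from R: p·5 + (1−p)·(-9) = 14p - 9
  -8p + 11 = 14p - 9  ⇒  -22p = -20  ⇒  p = 10/11.

p = 10/11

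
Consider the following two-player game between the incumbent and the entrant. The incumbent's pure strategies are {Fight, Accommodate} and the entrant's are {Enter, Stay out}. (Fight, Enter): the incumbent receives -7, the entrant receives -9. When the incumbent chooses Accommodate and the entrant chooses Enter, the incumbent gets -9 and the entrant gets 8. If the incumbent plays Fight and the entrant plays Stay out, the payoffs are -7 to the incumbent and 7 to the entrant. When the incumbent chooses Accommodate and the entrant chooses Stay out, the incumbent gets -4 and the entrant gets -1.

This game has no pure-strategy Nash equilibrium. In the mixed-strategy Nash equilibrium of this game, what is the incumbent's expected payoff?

Set the incumbent's expected payoff from Fight equal to that from Accommodate:
  the incumbent's payoff to Fight: q·(-7) + (1−q)·(-7) = -7
  the incumbent's payoff to Accommodate: q·(-9) + (1−q)·(-4) = -5q - 4
  -7 = -5q - 4  ⇒  5q = 3  ⇒  q = 3/5.
At equilibrium the incumbent is indifferent across rows, so the incumbent's payoff equals the payoff from Fight: (3/5)·(-7) + (2/5)·(-7) = -7.

-7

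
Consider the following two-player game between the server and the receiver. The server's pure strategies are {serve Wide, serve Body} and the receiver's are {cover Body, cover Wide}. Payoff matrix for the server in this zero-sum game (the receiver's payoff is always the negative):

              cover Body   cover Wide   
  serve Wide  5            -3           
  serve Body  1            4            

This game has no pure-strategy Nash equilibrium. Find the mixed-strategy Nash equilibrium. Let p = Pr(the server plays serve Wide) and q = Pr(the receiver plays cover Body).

Set the receiver's expected payoff from cover Body equal to that from cover Wide:
  the receiver's payoff to cover Body: p·(-5) + (1−p)·(-1) = -4p - 1
  the receiver's payoff to cover Wide: p·3 + (1−p)·(-4) = 7p - 4
  -4p - 1 = 7p - 4  ⇒  -11p = -3  ⇒  p = 3/11.
For the server to be willing to mix, the server must be indifferent between serve Wide and serve Body, which pins down the receiver's mix.
  the server's payoff from serve Wide: q·5 + (1−q)·(-3) = 8q - 3
  the server's payoff from serve Body: q·1 + (1−q)·4 = -3q + 4
  8q - 3 = -3q + 4  ⇒  11q = 7  ⇒  q = 7/11.

p = 3/11, q = 7/11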